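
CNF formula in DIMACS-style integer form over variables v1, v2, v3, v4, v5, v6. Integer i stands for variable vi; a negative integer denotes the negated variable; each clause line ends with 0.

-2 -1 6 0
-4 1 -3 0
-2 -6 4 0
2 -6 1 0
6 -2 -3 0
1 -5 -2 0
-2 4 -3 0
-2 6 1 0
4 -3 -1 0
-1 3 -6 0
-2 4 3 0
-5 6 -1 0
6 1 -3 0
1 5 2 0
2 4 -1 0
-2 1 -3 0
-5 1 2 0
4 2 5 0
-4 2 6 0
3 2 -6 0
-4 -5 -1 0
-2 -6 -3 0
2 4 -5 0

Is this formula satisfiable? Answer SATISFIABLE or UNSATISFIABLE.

Try v1 = True.
The remaining clauses are satisfied by v2 = False, v3 = True, v4 = True, v5 = False, v6 = True.
Every clause has at least one true literal under this assignment.
So v1=True, v2=False, v3=True, v4=True, v5=False, v6=True is a satisfying assignment.

SATISFIABLE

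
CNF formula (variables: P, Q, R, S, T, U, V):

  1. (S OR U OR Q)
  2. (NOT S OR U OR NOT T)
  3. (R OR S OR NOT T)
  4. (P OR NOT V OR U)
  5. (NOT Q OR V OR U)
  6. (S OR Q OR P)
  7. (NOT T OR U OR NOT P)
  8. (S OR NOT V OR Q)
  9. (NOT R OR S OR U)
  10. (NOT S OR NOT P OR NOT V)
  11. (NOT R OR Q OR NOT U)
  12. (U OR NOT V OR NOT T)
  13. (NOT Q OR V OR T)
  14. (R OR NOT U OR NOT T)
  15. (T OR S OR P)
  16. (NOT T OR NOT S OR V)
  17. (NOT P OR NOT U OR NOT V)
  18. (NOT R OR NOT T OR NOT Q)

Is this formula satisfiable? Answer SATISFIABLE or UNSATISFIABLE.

SATISFIABLE

Try P = True.
Set Q = True and propagate.
The remaining clauses are satisfied by R = False, S = False, T = False, U = False, V = True.
So P=True  Q=True  R=False  S=False  T=False  U=False  V=True is a satisfying assignment.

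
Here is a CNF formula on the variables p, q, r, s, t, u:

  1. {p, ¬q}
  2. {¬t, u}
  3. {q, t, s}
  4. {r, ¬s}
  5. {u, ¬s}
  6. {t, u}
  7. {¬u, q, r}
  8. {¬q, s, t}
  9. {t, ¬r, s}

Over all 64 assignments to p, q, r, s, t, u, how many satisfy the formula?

10

Case analysis on s and t:
  s=T, t=T: remaining (p,q,r,u) ∈ {(F,F,T,T); (T,F,T,T); (T,T,T,T)} — 3.
  s=T, t=F: remaining (p,q,r,u) ∈ {(F,F,T,T); (T,F,T,T); (T,T,T,T)} — 3.
  s=F, t=T: remaining (p,q,r,u) ∈ {(F,F,T,T); (T,F,T,T); (T,T,F,T); (T,T,T,T)} — 4.
  s=F, t=F: a clause becomes empty — 0.
Total: 3 + 3 + 4 + 0 = 10.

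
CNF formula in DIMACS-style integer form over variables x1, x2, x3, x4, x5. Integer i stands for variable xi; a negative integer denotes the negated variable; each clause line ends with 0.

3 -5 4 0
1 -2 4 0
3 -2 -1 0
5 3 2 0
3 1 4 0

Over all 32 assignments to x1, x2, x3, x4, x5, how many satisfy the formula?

Split on x3, then x1.
  x3=T, x1=T: x2, x4, x5 free → 2^3 = 8.
  x3=T, x1=F: x5 free; 3 ways for (x2,x4) × 2^1 = 6.
  x3=F, x1=T: remaining (x2,x4,x5) ∈ {(F,T,T)} — 1.
  x3=F, x1=F: remaining (x2,x4,x5) ∈ {(F,T,T); (T,T,F); (T,T,T)} — 3.
Total: 8 + 6 + 1 + 3 = 18.

18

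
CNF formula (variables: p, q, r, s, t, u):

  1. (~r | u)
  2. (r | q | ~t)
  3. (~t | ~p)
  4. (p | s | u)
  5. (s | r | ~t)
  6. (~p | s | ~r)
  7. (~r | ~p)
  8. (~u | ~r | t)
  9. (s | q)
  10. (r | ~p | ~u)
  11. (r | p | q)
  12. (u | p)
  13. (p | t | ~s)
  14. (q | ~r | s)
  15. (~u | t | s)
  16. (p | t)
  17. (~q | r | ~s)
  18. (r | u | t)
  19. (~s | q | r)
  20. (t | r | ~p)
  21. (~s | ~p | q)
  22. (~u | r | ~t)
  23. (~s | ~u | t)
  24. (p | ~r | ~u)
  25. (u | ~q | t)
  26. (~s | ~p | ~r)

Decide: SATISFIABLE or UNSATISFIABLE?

UNSATISFIABLE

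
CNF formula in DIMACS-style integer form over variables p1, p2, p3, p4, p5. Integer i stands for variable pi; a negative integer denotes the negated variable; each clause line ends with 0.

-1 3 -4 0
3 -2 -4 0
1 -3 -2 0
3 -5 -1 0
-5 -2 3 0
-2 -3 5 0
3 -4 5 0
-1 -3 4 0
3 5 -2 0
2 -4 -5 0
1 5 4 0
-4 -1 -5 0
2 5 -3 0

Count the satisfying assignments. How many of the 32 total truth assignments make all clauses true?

3

The models are:
  p1=F p2=F p3=F p4=F p5=T
  p1=F p2=F p3=T p4=F p5=T
  p1=T p2=F p3=F p4=F p5=F
Count: 3.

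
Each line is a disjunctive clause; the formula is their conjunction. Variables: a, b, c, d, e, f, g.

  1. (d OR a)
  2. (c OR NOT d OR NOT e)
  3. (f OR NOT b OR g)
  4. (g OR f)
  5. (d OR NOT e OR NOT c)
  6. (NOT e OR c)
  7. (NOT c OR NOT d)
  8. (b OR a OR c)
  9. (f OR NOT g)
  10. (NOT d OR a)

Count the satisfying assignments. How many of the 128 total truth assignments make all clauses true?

12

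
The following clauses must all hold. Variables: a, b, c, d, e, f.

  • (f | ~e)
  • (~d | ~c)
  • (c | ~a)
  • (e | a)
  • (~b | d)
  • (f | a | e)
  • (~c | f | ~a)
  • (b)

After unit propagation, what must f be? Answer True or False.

True

Unit clause (b) sets b = True.
In (~b | d), ~b is now false; d must hold, so d = True.
From (~c | ~d) and d = True: c = False.
(~a | c) with c = False leaves only ~a, so a = False.
From (e | a) and a = False: e = True.
In (f | ~e), ~e is now false; f must hold, so f = True.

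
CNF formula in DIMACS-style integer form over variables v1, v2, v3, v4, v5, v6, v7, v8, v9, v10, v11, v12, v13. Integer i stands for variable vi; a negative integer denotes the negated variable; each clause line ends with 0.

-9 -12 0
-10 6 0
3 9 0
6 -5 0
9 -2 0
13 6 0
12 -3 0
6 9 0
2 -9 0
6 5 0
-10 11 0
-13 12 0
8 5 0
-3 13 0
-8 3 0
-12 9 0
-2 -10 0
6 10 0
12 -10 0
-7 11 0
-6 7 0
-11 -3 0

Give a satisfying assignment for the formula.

Try v2 = True.
  then v9 is forced to True.
  then v12 is forced to False.
  then v3 is forced to False.
  then v13 is forced to False.
  then v6 is forced to True.
  then v8 is forced to False.
  then v5 is forced to True.
  then v10 is forced to False.
  then v7 is forced to True.
  then v11 is forced to True.
v1, v4 are now unconstrained; take v1 = False, v4 = True.
Check each clause:
  1. (NOT v12 OR NOT v9) — NOT v12 is true.
  2. (v6 OR NOT v10) — v6 is true.
  3. (v9 OR v3) — v9 is true.
  4. (v6 OR NOT v5) — v6 is true.
  5. (v9 OR NOT v2) — v9 is true.
  6. (v6 OR v13) — v6 is true.
  7. (NOT v3 OR v12) — NOT v3 is true.
  8. (v6 OR v9) — v9 is true.
  9. (v2 OR NOT v9) — v2 is true.
  10. (v6 OR v5) — v5 is true.
  11. (v11 OR NOT v10) — v11 is true.
  12. (NOT v13 OR v12) — NOT v13 is true.
  13. (v8 OR v5) — v5 is true.
  14. (NOT v3 OR v13) — NOT v3 is true.
  15. (NOT v8 OR v3) — NOT v8 is true.
  16. (v9 OR NOT v12) — v9 is true.
  17. (NOT v10 OR NOT v2) — NOT v10 is true.
  18. (v6 OR v10) — v6 is true.
  19. (v12 OR NOT v10) — NOT v10 is true.
  20. (v11 OR NOT v7) — v11 is true.
  21. (NOT v6 OR v7) — v7 is true.
  22. (NOT v3 OR NOT v11) — NOT v3 is true.

v1 = False, v2 = True, v3 = False, v4 = True, v5 = True, v6 = True, v7 = True, v8 = False, v9 = True, v10 = False, v11 = True, v12 = False, v13 = False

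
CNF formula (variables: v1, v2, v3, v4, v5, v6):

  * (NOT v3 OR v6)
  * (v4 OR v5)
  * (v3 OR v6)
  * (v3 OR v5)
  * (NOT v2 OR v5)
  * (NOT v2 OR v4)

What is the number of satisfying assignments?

Case analysis on v3 and v5:
  v3=T, v5=T: v1 free; 3 ways for (v2,v4,v6) × 2^1 = 6.
  v3=T, v5=F: remaining (v1,v2,v4,v6) ∈ {(F,F,T,T); (T,F,T,T)} — 2.
  v3=F, v5=T: v1 free; 3 ways for (v2,v4,v6) × 2^1 = 6.
  v3=F, v5=F: a clause becomes empty — 0.
Total: 6 + 2 + 6 + 0 = 14.

14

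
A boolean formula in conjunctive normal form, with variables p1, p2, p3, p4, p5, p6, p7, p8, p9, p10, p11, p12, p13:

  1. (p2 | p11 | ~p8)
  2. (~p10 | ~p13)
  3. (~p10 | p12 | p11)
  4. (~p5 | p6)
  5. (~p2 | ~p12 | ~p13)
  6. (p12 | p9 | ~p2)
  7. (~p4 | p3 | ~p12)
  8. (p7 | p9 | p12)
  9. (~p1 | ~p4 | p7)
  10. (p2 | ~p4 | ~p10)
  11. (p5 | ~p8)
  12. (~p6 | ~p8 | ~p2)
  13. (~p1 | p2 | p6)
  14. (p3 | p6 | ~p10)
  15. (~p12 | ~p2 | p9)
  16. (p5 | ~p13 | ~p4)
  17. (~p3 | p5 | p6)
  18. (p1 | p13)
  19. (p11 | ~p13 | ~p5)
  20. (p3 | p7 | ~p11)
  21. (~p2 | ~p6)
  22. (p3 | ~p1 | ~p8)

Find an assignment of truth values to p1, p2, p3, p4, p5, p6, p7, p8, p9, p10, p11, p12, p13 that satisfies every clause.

p1 = True, p2 = False, p3 = False, p4 = False, p5 = False, p6 = True, p7 = False, p8 = False, p9 = True, p10 = False, p11 = False, p12 = False, p13 = False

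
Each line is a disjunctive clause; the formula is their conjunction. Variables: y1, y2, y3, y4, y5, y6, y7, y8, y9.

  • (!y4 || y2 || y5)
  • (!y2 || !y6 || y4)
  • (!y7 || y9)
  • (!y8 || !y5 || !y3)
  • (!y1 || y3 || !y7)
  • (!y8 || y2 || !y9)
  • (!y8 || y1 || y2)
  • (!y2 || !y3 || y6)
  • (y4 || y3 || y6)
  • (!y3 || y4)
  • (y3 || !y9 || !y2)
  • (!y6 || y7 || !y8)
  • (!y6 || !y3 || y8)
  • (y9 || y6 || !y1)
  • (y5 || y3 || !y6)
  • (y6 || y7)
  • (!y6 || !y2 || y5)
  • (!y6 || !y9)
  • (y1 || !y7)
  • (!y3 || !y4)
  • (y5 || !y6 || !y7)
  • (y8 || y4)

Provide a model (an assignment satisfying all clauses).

y1=F, y2=F, y3=F, y4=T, y5=T, y6=T, y7=F, y8=F, y9=F

Try y1 = False.
  then y7 is forced to False.
  then y6 is forced to True.
  then y8 is forced to False.
  then y3 is forced to False.
  then y5 is forced to True.
  then y9 is forced to False.
  then y4 is forced to True.
y2 is now unconstrained; take y2 = False.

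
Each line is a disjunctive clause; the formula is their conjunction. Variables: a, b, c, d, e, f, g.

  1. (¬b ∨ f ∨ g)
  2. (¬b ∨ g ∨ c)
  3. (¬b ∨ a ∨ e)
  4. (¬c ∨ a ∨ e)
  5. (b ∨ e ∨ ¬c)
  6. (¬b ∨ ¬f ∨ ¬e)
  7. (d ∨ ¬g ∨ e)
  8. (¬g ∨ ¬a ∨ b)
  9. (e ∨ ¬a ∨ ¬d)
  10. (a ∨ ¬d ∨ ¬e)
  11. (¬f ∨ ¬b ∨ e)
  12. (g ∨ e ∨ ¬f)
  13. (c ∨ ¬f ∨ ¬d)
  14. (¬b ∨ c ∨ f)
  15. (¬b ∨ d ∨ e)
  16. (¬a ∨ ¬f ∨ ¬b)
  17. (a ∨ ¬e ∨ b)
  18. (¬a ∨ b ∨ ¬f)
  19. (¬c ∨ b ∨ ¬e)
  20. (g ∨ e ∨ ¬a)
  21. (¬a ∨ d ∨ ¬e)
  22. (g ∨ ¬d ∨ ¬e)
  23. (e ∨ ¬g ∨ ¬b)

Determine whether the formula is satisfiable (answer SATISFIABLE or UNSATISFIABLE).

SATISFIABLE

Try a = False.
Set b = True and propagate.
  then e is forced to True.
  then f is forced to False.
  then g is forced to True.
  then d is forced to False.
  then c is forced to True.
Every clause has at least one true literal under this assignment.
So a = False, b = True, c = True, d = False, e = True, f = False, g = True is a satisfying assignment.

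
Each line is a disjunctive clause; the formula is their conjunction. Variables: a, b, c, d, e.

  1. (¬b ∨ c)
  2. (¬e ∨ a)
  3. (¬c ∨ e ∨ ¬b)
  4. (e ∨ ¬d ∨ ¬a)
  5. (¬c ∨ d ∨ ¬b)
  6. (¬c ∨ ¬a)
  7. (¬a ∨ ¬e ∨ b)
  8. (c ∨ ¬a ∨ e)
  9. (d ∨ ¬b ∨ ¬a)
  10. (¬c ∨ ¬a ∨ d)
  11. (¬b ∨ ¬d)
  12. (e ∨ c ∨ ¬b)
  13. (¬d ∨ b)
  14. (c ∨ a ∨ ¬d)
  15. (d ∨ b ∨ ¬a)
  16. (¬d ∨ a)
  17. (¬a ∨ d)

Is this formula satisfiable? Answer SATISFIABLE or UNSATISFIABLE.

SATISFIABLE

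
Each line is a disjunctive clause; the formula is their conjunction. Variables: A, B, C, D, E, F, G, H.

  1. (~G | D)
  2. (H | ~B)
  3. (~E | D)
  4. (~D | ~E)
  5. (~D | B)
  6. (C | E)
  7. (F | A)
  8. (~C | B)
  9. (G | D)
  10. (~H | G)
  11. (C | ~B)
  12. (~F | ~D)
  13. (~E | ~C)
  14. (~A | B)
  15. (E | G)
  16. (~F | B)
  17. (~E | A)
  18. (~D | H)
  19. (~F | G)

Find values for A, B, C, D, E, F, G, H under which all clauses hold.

A=1, B=1, C=1, D=1, E=0, F=0, G=1, H=1

Check each clause:
  1. (D | ~G) — D is true.
  2. (H | ~B) — H is true.
  3. (~E | D) — ~E is true.
  4. (~D | ~E) — ~E is true.
  5. (B | ~D) — B is true.
  6. (E | C) — C is true.
  7. (A | F) — A is true.
  8. (~C | B) — B is true.
  9. (D | G) — D is true.
  10. (~H | G) — G is true.
  11. (~B | C) — C is true.
  12. (~D | ~F) — ~F is true.
  13. (~E | ~C) — ~E is true.
  14. (~A | B) — B is true.
  15. (E | G) — G is true.
  16. (B | ~F) — ~F is true.
  17. (A | ~E) — A is true.
  18. (H | ~D) — H is true.
  19. (G | ~F) — ~F is true.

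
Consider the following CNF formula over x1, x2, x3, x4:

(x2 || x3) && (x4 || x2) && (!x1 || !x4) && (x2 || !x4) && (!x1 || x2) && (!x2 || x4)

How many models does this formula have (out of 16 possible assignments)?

The models are:
  x1=0 x2=1 x3=0 x4=1
  x1=0 x2=1 x3=1 x4=1
Count: 2.

2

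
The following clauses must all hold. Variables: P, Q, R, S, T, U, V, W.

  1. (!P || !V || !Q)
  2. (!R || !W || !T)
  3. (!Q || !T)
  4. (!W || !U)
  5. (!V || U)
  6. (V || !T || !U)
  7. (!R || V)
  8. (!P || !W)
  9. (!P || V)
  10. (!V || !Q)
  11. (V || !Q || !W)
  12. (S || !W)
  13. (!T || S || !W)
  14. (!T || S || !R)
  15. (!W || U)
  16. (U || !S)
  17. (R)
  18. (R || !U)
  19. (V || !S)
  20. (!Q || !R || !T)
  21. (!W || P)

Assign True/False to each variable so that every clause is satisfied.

P=False, Q=False, R=True, S=True, T=False, U=True, V=True, W=False

(R) is a unit clause, so R = True.
Unit propagation: (V) forces V = True.
Unit propagation: (U) forces U = True.
The clause (!W) is unit: W must be False.
The clause (!Q) is unit: Q must be False.
Pure literal: S appears only positively; assign S = True.
Pure literal: T appears only negated; assign T = False.
P is now unconstrained; take P = False.
Every clause has at least one true literal under this assignment.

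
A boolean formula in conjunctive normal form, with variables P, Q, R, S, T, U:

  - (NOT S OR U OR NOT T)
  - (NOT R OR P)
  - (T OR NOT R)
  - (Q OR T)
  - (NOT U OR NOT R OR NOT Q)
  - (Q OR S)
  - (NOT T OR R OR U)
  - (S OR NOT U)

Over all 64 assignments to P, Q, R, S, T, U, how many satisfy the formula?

12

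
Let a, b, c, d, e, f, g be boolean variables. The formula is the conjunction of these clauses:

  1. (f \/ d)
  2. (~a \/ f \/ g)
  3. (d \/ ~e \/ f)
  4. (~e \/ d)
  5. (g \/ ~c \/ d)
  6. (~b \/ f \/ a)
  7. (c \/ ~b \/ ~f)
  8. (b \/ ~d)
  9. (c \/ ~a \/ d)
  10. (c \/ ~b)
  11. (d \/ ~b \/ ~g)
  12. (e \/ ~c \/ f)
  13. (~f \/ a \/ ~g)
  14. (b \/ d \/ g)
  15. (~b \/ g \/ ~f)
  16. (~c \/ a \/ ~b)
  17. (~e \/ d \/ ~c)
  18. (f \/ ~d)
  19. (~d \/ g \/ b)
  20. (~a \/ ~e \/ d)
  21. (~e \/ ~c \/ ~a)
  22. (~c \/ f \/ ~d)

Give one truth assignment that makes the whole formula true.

a=True  b=True  c=True  d=True  e=False  f=True  g=True

Try a = True.
Try b = True.
  then c is forced to True.
  then e is forced to False.
  then f is forced to True.
  then g is forced to True.
  then d is forced to True.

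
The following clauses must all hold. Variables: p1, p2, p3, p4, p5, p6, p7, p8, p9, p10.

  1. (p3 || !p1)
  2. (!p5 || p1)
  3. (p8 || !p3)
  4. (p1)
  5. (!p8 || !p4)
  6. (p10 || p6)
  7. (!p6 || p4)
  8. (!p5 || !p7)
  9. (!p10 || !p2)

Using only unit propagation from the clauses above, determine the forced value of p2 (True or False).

(p1) stands alone — p1 = True.
(p3 || !p1): since p1 = True, the clause reduces to (p3). p3 = True.
In (!p3 || p8), !p3 is now false; p8 must hold, so p8 = True.
(!p4 || !p8): since p8 = True, the clause reduces to (!p4). p4 = False.
In (p4 || !p6), p4 is now false; !p6 must hold, so p6 = False.
(p10 || p6) with p6 = False leaves only p10, so p10 = True.
(!p10 || !p2) with p10 = True leaves only !p2, so p2 = False.

False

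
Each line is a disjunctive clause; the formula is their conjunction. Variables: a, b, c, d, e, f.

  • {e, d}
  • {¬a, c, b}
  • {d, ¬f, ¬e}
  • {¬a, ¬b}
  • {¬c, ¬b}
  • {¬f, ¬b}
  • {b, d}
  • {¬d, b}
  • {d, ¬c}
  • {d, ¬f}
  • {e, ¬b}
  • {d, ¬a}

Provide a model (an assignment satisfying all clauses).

Pure literal: a appears only negated; assign a = False.
f occurs only negated in the remaining clauses — set f = False.
Branch on b: take b = True.
  then c is forced to False.
  then e is forced to True.
d is now unconstrained; take d = False.
Check each clause:
  1. {e, d} — e is true.
  2. {c, ¬a, b} — b is true.
  3. {¬f, d, ¬e} — ¬f is true.
  4. {¬b, ¬a} — ¬a is true.
  5. {¬c, ¬b} — ¬c is true.
  6. {¬f, ¬b} — ¬f is true.
  7. {b, d} — b is true.
  8. {¬d, b} — b is true.
  9. {¬c, d} — ¬c is true.
  10. {¬f, d} — ¬f is true.
  11. {¬b, e} — e is true.
  12. {d, ¬a} — ¬a is true.

a=F, b=T, c=F, d=F, e=T, f=F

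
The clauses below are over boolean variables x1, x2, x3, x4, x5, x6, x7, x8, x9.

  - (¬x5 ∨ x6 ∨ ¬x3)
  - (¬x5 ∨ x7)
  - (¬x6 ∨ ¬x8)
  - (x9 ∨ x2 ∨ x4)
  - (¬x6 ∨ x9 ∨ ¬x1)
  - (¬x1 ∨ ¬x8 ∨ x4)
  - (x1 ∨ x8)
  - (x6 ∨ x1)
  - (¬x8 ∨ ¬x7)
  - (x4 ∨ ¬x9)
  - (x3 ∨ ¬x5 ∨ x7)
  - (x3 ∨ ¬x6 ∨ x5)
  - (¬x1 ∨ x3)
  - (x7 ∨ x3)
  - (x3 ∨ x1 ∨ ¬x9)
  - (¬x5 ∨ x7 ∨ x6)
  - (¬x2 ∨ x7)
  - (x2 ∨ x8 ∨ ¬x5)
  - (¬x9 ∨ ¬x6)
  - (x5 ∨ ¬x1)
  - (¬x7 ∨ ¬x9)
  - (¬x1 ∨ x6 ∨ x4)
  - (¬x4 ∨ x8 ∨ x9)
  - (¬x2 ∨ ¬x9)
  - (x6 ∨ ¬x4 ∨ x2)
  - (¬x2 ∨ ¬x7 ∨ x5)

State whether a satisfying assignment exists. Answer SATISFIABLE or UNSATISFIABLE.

x6 = True:
  propagation gives x8=False, x1=True, x9=True; an empty clause results — contradiction.
x6 = False:
  propagation gives x1=True, x3=True, x5=False; an empty clause results — contradiction.
Every branch closes, so no satisfying assignment exists.

UNSATISFIABLE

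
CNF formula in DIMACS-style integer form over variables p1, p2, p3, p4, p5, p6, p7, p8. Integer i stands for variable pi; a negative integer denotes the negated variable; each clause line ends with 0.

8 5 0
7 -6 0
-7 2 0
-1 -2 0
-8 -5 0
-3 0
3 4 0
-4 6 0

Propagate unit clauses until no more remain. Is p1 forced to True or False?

(~p3) is a unit clause: p3 = False.
(p3 | p4) with p3 = False leaves only p4, so p4 = True.
(p6 | ~p4): since p4 = True, the clause reduces to (p6). p6 = True.
(p7 | ~p6) with p6 = True leaves only p7, so p7 = True.
(p2 | ~p7): since p7 = True, the clause reduces to (p2). p2 = True.
From (~p1 | ~p2) and p2 = True: p1 = False.

False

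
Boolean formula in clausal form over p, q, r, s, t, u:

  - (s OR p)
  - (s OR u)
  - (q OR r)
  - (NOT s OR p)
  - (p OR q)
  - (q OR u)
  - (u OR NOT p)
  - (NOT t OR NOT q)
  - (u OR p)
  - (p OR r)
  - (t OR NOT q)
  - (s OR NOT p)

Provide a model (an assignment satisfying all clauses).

p=T, q=F, r=T, s=T, t=F, u=T

Pure literal: r appears only positively; assign r = True.
u occurs only positively in the remaining clauses — set u = True.
Branch on p: take p = True.
  then s is forced to True.
For the remaining variables, q = False, t = False works.
Every clause has at least one true literal under this assignment.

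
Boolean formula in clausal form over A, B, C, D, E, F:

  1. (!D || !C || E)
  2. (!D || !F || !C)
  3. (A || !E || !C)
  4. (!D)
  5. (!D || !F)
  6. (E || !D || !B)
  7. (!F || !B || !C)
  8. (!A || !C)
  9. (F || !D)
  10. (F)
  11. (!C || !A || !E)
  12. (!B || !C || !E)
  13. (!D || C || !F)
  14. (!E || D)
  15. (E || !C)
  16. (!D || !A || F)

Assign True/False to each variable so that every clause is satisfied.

A=T, B=T, C=F, D=F, E=F, F=T

Unit propagation: (!D) forces D = False.
(F) is a unit clause, so F = True.
(!E) is a unit clause, so E = False.
Unit propagation: (!C) forces C = False.
A, B are now unconstrained; take A = True, B = True.
Every clause has at least one true literal under this assignment.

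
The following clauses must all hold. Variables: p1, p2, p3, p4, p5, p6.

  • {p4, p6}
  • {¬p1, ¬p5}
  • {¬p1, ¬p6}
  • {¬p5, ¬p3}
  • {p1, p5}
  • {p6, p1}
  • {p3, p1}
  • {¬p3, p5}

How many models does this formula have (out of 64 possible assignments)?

2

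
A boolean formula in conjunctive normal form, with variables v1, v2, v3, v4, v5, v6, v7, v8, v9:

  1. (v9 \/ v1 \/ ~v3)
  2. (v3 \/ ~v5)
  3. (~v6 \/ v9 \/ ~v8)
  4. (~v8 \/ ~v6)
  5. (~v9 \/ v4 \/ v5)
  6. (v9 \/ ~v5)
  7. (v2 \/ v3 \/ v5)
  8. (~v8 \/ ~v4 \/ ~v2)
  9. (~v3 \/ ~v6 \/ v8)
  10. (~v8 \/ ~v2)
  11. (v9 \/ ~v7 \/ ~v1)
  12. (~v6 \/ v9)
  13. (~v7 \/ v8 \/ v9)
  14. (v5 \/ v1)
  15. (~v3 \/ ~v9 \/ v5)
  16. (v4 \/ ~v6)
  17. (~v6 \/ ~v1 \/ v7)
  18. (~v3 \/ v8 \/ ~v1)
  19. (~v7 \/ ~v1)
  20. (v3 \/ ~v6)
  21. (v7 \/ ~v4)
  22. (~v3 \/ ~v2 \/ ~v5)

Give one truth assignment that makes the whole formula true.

v1=F, v2=F, v3=T, v4=F, v5=T, v6=F, v7=T, v8=F, v9=T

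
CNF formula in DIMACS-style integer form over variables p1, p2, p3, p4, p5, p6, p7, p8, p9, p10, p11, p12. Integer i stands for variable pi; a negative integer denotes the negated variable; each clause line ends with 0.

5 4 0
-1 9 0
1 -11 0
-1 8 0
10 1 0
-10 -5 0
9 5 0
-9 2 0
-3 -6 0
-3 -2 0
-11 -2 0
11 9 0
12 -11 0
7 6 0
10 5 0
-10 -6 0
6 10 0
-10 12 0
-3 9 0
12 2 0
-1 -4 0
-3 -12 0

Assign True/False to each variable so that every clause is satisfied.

p3 occurs only negated in the remaining clauses — set p3 = False.
p7 occurs only positively in the remaining clauses — set p7 = True.
Set p1 = True and propagate.
  then p9 is forced to True.
  then p8 is forced to True.
  then p2 is forced to True.
  then p11 is forced to False.
  then p4 is forced to False.
  then p5 is forced to True.
  then p10 is forced to False.
  then p6 is forced to True.
p12 is now unconstrained; take p12 = True.
Every clause has at least one true literal under this assignment.

p1=True, p2=True, p3=False, p4=False, p5=True, p6=True, p7=True, p8=True, p9=True, p10=False, p11=False, p12=True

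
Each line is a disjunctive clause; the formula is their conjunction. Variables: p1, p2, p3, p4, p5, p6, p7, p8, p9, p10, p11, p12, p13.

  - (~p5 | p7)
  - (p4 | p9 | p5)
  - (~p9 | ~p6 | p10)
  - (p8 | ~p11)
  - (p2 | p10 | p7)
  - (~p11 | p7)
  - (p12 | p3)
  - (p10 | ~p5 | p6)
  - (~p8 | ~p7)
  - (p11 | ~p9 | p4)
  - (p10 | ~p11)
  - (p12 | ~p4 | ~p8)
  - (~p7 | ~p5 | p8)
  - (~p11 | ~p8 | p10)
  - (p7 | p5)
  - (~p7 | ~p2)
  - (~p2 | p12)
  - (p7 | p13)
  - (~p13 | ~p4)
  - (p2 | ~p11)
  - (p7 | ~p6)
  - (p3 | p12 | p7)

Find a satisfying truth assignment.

p1=T, p2=F, p3=F, p4=T, p5=F, p6=T, p7=T, p8=F, p9=T, p10=T, p11=F, p12=T, p13=F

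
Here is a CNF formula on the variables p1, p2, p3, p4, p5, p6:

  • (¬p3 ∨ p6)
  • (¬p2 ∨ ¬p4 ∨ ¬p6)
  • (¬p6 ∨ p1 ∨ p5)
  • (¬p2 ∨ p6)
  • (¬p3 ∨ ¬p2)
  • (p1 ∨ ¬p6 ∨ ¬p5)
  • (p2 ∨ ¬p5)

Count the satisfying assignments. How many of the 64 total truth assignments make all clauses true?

10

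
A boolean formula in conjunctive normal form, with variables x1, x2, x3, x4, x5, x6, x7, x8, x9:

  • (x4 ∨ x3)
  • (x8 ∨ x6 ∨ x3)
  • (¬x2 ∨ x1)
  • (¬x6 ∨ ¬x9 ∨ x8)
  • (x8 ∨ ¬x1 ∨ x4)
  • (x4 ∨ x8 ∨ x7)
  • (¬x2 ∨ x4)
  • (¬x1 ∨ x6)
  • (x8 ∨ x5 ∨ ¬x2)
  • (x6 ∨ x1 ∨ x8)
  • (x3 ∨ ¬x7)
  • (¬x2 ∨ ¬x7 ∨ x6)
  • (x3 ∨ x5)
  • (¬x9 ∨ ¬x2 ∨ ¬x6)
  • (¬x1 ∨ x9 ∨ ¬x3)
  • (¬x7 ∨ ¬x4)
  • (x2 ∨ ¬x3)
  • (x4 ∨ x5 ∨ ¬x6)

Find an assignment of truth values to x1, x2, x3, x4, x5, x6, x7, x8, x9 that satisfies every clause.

x1=F, x2=F, x3=F, x4=T, x5=T, x6=F, x7=F, x8=T, x9=T

Pure literal: x5 appears only positively; assign x5 = True.
Pure literal: x8 appears only positively; assign x8 = True.
Try x1 = False.
  then x2 is forced to False.
  then x3 is forced to False.
  then x4 is forced to True.
  then x7 is forced to False.
x6, x9 are now unconstrained; take x6 = False, x9 = True.
Every clause has at least one true literal under this assignment.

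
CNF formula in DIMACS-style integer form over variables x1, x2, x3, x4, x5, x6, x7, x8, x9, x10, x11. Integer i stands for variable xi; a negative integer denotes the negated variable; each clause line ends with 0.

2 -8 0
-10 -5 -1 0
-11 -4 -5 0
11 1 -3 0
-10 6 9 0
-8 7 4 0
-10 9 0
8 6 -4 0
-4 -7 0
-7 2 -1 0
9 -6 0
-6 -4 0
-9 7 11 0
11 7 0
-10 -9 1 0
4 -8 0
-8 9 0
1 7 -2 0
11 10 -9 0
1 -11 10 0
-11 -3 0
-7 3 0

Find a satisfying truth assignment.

x1 = True, x2 = True, x3 = False, x4 = False, x5 = False, x6 = False, x7 = False, x8 = False, x9 = True, x10 = False, x11 = True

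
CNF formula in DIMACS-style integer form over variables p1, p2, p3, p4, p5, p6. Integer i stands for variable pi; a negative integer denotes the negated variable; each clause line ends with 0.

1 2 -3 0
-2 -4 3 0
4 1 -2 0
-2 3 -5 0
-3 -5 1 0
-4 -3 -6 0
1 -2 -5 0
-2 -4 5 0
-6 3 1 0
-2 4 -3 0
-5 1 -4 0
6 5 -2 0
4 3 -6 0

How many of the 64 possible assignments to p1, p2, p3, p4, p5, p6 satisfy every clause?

16

Case analysis on p2 and p3:
  p2=T, p3=T: remaining (p1,p4,p5,p6) ∈ {(T,T,T,F)} — 1.
  p2=T, p3=F: a clause becomes empty — 0.
  p2=F, p3=T: p5 free; 3 ways for (p1,p4,p6) × 2^1 = 6.
  p2=F, p3=F: 9 of the 16 assignments to (p1,p4,p5,p6) work.
Total: 1 + 0 + 6 + 9 = 16.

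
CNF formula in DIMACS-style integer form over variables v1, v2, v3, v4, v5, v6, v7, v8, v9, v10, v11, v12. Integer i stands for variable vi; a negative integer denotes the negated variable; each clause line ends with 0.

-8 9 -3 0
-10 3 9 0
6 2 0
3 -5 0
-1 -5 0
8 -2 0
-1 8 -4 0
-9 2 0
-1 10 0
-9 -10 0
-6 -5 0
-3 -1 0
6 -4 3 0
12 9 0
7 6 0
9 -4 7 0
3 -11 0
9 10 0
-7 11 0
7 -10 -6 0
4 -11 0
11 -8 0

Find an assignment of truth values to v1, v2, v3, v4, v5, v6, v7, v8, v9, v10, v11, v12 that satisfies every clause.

v1=F, v2=T, v3=T, v4=T, v5=T, v6=F, v7=T, v8=T, v9=T, v10=F, v11=T, v12=T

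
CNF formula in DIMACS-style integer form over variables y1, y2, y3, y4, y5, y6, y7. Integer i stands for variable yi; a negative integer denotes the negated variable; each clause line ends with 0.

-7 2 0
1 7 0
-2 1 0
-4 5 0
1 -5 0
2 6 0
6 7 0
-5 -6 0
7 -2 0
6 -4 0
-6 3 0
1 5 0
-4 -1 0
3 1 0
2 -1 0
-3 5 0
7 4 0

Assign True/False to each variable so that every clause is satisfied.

y1=T, y2=T, y3=F, y4=F, y5=F, y6=F, y7=T

Try y1 = True.
  then y4 is forced to False.
  then y2 is forced to True.
  then y7 is forced to True.
Try y3 = False.
  then y6 is forced to False.
y5 is now unconstrained; take y5 = False.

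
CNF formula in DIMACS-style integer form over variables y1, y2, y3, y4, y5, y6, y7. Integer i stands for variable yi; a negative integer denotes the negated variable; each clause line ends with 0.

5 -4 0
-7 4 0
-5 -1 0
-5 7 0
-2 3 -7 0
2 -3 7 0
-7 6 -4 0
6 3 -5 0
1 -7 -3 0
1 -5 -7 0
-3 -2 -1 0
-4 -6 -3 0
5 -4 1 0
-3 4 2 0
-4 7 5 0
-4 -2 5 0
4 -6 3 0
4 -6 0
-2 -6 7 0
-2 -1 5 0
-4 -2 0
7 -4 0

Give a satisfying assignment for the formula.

y1=False  y2=True  y3=False  y4=False  y5=False  y6=False  y7=False

Check each clause:
  1. (¬y4 ∨ y5) — ¬y4 is true.
  2. (¬y7 ∨ y4) — ¬y7 is true.
  3. (¬y5 ∨ ¬y1) — ¬y5 is true.
  4. (y7 ∨ ¬y5) — ¬y5 is true.
  5. (y3 ∨ ¬y7 ∨ ¬y2) — ¬y7 is true.
  6. (¬y3 ∨ y2 ∨ y7) — y2 is true.
  7. (¬y7 ∨ ¬y4 ∨ y6) — ¬y7 is true.
  8. (¬y5 ∨ y3 ∨ y6) — ¬y5 is true.
  9. (¬y3 ∨ ¬y7 ∨ y1) — ¬y7 is true.
  10. (¬y5 ∨ y1 ∨ ¬y7) — ¬y7 is true.
  11. (¬y3 ∨ ¬y1 ∨ ¬y2) — ¬y3 is true.
  12. (¬y3 ∨ ¬y6 ∨ ¬y4) — ¬y6 is true.
  13. (y1 ∨ y5 ∨ ¬y4) — ¬y4 is true.
  14. (y4 ∨ y2 ∨ ¬y3) — y2 is true.
  15. (y5 ∨ y7 ∨ ¬y4) — ¬y4 is true.
  16. (¬y2 ∨ y5 ∨ ¬y4) — ¬y4 is true.
  17. (y3 ∨ ¬y6 ∨ y4) — ¬y6 is true.
  18. (¬y6 ∨ y4) — ¬y6 is true.
  19. (y7 ∨ ¬y6 ∨ ¬y2) — ¬y6 is true.
  20. (¬y1 ∨ y5 ∨ ¬y2) — ¬y1 is true.
  21. (¬y2 ∨ ¬y4) — ¬y4 is true.
  22. (y7 ∨ ¬y4) — ¬y4 is true.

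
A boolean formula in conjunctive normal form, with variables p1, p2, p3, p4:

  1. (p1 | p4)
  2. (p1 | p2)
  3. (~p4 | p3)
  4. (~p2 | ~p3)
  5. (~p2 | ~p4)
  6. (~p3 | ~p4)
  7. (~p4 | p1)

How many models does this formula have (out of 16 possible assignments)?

3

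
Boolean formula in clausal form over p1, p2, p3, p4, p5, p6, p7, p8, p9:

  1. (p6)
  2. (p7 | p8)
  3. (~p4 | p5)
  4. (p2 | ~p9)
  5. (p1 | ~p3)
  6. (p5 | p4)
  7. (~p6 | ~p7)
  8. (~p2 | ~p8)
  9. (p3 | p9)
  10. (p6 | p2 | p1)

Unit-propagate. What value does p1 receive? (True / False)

Unit clause (p6) sets p6 = True.
From (~p6 | ~p7) and p6 = True: p7 = False.
(p8 | p7): since p7 = False, the clause reduces to (p8). p8 = True.
(~p8 | ~p2) with p8 = True leaves only ~p2, so p2 = False.
From (p2 | ~p9) and p2 = False: p9 = False.
From (p9 | p3) and p9 = False: p3 = True.
In (~p3 | p1), ~p3 is now false; p1 must hold, so p1 = True.

True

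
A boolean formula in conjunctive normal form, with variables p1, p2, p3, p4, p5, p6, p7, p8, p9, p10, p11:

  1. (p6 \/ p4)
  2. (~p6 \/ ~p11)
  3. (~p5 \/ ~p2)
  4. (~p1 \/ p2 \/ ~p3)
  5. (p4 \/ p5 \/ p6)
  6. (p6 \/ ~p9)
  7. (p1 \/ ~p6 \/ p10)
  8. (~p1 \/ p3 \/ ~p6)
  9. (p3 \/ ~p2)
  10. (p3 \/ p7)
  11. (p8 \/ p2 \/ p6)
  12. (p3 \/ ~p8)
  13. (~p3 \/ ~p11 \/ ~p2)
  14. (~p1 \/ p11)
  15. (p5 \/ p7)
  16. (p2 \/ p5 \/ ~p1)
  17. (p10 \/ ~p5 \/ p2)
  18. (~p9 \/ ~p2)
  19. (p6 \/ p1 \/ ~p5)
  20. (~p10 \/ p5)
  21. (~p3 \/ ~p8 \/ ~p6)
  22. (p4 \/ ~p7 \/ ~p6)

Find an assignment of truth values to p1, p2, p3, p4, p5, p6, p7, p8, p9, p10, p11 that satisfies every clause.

p1 = False  p2 = False  p3 = True  p4 = True  p5 = True  p6 = True  p7 = True  p8 = False  p9 = False  p10 = True  p11 = False

Check each clause:
  1. (p6 \/ p4) — p4 is true.
  2. (~p6 \/ ~p11) — ~p11 is true.
  3. (~p2 \/ ~p5) — ~p2 is true.
  4. (~p1 \/ ~p3 \/ p2) — ~p1 is true.
  5. (p4 \/ p6 \/ p5) — p4 is true.
  6. (~p9 \/ p6) — p6 is true.
  7. (p10 \/ p1 \/ ~p6) — p10 is true.
  8. (~p1 \/ p3 \/ ~p6) — p3 is true.
  9. (p3 \/ ~p2) — p3 is true.
  10. (p7 \/ p3) — p3 is true.
  11. (p2 \/ p6 \/ p8) — p6 is true.
  12. (~p8 \/ p3) — ~p8 is true.
  13. (~p3 \/ ~p11 \/ ~p2) — ~p11 is true.
  14. (~p1 \/ p11) — ~p1 is true.
  15. (p7 \/ p5) — p5 is true.
  16. (~p1 \/ p2 \/ p5) — p5 is true.
  17. (p10 \/ ~p5 \/ p2) — p10 is true.
  18. (~p9 \/ ~p2) — ~p2 is true.
  19. (p6 \/ ~p5 \/ p1) — p6 is true.
  20. (p5 \/ ~p10) — p5 is true.
  21. (~p6 \/ ~p8 \/ ~p3) — ~p8 is true.
  22. (~p7 \/ p4 \/ ~p6) — p4 is true.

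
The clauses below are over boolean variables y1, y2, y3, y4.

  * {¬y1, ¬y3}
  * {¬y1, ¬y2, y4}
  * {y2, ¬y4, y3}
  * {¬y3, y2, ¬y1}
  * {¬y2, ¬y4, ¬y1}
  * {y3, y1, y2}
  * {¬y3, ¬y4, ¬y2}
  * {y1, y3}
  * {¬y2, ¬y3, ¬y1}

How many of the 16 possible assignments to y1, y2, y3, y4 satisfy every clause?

The models are:
  y1=F y2=F y3=T y4=F
  y1=F y2=F y3=T y4=T
  y1=F y2=T y3=T y4=F
  y1=T y2=F y3=F y4=F
Count: 4.

4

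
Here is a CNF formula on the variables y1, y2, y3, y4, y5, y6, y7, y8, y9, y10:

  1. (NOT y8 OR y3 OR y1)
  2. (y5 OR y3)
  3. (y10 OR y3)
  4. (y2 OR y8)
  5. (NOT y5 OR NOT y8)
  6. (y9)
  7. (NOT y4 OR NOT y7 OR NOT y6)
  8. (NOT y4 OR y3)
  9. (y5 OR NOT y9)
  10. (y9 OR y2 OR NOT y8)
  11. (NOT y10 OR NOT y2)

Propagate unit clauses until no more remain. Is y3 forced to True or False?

True

(y9) is a unit clause: y9 = True.
(NOT y9 OR y5) with y9 = True leaves only y5, so y5 = True.
From (NOT y8 OR NOT y5) and y5 = True: y8 = False.
(y8 OR y2) with y8 = False leaves only y2, so y2 = True.
From (NOT y2 OR NOT y10) and y2 = True: y10 = False.
(y10 OR y3): since y10 = False, the clause reduces to (y3). y3 = True.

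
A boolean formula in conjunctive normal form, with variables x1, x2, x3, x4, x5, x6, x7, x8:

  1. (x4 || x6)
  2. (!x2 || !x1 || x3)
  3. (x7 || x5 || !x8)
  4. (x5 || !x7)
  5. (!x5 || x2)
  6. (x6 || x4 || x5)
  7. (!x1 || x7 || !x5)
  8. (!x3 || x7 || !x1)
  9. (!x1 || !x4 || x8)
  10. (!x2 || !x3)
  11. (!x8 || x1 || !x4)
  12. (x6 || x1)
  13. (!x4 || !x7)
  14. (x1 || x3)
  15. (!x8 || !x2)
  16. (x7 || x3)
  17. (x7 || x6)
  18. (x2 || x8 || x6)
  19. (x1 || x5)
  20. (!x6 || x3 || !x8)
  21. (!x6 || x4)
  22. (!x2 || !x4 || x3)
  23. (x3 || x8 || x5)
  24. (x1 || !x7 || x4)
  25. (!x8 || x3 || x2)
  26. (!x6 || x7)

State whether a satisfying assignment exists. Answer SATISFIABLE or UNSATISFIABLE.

x1 = True:
  x3 = True:
    propagation gives x7=True, x5=True, x2=True; an empty clause results — contradiction.
  x3 = False:
    propagation gives x2=False, x5=False, x7=False; an empty clause results — contradiction.
x1 = False:
  propagation gives x6=True, x3=True, x2=False, x5=False; an empty clause results — contradiction.
Every branch closes, so no satisfying assignment exists.

UNSATISFIABLE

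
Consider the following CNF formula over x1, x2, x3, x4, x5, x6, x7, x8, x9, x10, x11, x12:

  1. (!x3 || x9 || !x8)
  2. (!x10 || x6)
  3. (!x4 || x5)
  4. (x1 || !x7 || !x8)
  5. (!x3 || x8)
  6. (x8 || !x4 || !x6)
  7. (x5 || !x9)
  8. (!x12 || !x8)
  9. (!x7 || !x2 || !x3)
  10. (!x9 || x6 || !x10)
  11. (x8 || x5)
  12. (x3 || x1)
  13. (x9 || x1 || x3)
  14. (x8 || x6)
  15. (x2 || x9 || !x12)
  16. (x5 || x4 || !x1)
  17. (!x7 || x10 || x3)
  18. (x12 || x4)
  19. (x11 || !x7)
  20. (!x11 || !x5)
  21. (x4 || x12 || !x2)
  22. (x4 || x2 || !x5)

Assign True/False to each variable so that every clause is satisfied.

x1=1, x2=1, x3=1, x4=1, x5=1, x6=1, x7=0, x8=1, x9=1, x10=0, x11=0, x12=0

Check each clause:
  1. (!x8 || x9 || !x3) — x9 is true.
  2. (!x10 || x6) — x6 is true.
  3. (x5 || !x4) — x5 is true.
  4. (!x7 || !x8 || x1) — x1 is true.
  5. (x8 || !x3) — x8 is true.
  6. (!x6 || x8 || !x4) — x8 is true.
  7. (!x9 || x5) — x5 is true.
  8. (!x12 || !x8) — !x12 is true.
  9. (!x3 || !x2 || !x7) — !x7 is true.
  10. (!x9 || x6 || !x10) — x6 is true.
  11. (x5 || x8) — x8 is true.
  12. (x1 || x3) — x1 is true.
  13. (x9 || x1 || x3) — x1 is true.
  14. (x6 || x8) — x8 is true.
  15. (x2 || !x12 || x9) — x9 is true.
  16. (!x1 || x4 || x5) — x4 is true.
  17. (!x7 || x10 || x3) — !x7 is true.
  18. (x4 || x12) — x4 is true.
  19. (x11 || !x7) — !x7 is true.
  20. (!x11 || !x5) — !x11 is true.
  21. (x4 || x12 || !x2) — x4 is true.
  22. (!x5 || x4 || x2) — x2 is true.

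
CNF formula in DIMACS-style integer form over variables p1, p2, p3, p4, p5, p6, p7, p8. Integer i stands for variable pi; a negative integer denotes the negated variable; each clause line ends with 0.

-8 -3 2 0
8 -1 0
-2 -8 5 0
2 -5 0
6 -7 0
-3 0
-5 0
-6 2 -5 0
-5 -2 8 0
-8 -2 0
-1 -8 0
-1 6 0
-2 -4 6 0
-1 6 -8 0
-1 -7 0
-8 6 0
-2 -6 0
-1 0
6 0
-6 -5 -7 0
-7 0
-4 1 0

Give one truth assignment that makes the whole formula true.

p1=False, p2=False, p3=False, p4=False, p5=False, p6=True, p7=False, p8=False

Unit propagation: (¬p3) forces p3 = False.
The clause (¬p5) is unit: p5 must be False.
(¬p1) is a unit clause, so p1 = False.
Unit propagation: (p6) forces p6 = True.
(¬p2) is a unit clause, so p2 = False.
(¬p7) is a unit clause, so p7 = False.
The clause (¬p4) is unit: p4 must be False.
p8 is now unconstrained; take p8 = False.
Every clause has at least one true literal under this assignment.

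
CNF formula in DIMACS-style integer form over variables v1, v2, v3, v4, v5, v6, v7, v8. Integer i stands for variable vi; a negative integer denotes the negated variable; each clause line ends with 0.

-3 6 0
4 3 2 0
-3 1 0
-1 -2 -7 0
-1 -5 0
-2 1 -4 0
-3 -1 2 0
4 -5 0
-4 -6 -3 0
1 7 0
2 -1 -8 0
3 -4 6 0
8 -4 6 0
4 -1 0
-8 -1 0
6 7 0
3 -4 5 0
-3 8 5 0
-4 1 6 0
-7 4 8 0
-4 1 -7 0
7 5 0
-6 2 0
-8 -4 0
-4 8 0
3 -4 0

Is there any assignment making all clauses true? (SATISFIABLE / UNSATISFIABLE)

SATISFIABLE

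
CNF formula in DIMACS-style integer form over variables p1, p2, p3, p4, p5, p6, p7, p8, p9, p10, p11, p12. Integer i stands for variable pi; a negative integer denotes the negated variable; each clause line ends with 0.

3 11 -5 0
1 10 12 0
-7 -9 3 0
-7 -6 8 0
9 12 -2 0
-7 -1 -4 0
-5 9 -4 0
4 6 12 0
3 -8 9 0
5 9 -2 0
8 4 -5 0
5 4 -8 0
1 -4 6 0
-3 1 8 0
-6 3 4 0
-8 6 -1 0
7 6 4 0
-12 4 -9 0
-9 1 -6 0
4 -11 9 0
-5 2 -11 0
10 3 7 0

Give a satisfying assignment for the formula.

p1=True, p2=False, p3=True, p4=True, p5=False, p6=True, p7=False, p8=True, p9=True, p10=True, p11=False, p12=True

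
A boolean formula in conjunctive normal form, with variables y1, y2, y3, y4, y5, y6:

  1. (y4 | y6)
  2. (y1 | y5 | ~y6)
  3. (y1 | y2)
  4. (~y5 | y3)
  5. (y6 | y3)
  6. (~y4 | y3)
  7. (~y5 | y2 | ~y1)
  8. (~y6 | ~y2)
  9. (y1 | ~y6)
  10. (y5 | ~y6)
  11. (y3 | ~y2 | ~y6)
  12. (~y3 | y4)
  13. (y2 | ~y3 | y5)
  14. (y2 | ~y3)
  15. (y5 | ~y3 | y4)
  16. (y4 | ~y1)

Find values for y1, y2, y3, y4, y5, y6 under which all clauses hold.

Set y1 = True and propagate.
  then y4 is forced to True.
  then y3 is forced to True.
  then y2 is forced to True.
  then y6 is forced to False.
y5 is now unconstrained; take y5 = True.
Check each clause:
  1. (y6 | y4) — y4 is true.
  2. (y1 | y5 | ~y6) — y1 is true.
  3. (y1 | y2) — y1 is true.
  4. (~y5 | y3) — y3 is true.
  5. (y6 | y3) — y3 is true.
  6. (y3 | ~y4) — y3 is true.
  7. (~y1 | ~y5 | y2) — y2 is true.
  8. (~y6 | ~y2) — ~y6 is true.
  9. (y1 | ~y6) — y1 is true.
  10. (~y6 | y5) — ~y6 is true.
  11. (~y2 | y3 | ~y6) — ~y6 is true.
  12. (y4 | ~y3) — y4 is true.
  13. (y5 | ~y3 | y2) — y2 is true.
  14. (y2 | ~y3) — y2 is true.
  15. (y5 | y4 | ~y3) — y5 is true.
  16. (~y1 | y4) — y4 is true.

y1=True, y2=True, y3=True, y4=True, y5=True, y6=False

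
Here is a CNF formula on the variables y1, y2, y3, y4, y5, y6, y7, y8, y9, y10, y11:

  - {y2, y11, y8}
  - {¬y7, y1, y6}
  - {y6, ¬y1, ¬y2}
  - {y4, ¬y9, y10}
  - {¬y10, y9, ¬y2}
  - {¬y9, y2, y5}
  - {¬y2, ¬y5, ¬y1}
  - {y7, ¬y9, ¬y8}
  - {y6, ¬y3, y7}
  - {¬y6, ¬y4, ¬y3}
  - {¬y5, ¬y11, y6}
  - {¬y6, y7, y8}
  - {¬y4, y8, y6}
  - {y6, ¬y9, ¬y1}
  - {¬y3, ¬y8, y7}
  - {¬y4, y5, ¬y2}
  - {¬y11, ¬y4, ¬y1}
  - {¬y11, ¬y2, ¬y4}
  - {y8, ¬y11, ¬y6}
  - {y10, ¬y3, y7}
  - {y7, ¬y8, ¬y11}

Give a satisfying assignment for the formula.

y1=F, y2=F, y3=F, y4=F, y5=T, y6=T, y7=T, y8=T, y9=F, y10=T, y11=F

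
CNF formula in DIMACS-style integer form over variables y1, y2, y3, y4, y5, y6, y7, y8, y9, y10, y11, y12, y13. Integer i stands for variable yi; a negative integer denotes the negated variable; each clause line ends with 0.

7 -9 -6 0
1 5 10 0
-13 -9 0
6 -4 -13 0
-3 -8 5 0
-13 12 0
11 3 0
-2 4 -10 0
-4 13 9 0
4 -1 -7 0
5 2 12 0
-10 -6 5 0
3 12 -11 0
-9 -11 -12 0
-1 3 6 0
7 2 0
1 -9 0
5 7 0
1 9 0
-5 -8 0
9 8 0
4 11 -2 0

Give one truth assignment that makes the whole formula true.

y1 = 1, y2 = 1, y3 = 1, y4 = 1, y5 = 1, y6 = 0, y7 = 0, y8 = 0, y9 = 1, y10 = 1, y11 = 0, y12 = 0, y13 = 0

Try y1 = True.
Try y2 = True.
The remaining clauses are satisfied by y3 = True, y4 = True, y5 = True, y6 = False, y7 = False, y8 = False, y9 = True, y10 = True, y11 = False, y12 = False, y13 = False.
Every clause has at least one true literal under this assignment.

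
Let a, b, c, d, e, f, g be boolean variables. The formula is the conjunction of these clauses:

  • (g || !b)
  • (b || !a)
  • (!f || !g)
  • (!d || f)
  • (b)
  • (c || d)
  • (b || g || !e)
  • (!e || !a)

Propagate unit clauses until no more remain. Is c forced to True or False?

Unit clause (b) sets b = True.
In (!b || g), !b is now false; g must hold, so g = True.
(!g || !f): since g = True, the clause reduces to (!f). f = False.
In (f || !d), f is now false; !d must hold, so d = False.
(c || d) with d = False leaves only c, so c = True.

True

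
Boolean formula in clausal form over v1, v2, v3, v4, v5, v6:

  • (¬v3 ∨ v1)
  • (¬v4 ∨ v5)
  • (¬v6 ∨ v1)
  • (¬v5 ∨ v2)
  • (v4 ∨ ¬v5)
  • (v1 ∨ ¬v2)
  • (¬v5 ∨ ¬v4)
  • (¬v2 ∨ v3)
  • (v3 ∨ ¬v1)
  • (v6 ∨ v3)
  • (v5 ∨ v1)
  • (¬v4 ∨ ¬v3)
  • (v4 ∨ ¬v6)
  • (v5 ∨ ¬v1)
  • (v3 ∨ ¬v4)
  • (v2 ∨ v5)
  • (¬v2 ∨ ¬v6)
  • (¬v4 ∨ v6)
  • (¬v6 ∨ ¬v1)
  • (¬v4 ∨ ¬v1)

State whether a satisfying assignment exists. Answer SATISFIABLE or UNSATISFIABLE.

UNSATISFIABLE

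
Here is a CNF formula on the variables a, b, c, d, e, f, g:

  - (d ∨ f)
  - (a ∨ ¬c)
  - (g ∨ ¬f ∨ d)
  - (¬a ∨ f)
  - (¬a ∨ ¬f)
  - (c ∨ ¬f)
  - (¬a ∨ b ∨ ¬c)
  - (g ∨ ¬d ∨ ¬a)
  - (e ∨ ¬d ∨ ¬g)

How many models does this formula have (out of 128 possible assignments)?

Satisfying assignments:
  a=0 b=0 c=0 d=1 e=0 f=0 g=0
  a=0 b=0 c=0 d=1 e=1 f=0 g=0
  a=0 b=0 c=0 d=1 e=1 f=0 g=1
  a=0 b=1 c=0 d=1 e=0 f=0 g=0
  a=0 b=1 c=0 d=1 e=1 f=0 g=0
  a=0 b=1 c=0 d=1 e=1 f=0 g=1
Count: 6.

6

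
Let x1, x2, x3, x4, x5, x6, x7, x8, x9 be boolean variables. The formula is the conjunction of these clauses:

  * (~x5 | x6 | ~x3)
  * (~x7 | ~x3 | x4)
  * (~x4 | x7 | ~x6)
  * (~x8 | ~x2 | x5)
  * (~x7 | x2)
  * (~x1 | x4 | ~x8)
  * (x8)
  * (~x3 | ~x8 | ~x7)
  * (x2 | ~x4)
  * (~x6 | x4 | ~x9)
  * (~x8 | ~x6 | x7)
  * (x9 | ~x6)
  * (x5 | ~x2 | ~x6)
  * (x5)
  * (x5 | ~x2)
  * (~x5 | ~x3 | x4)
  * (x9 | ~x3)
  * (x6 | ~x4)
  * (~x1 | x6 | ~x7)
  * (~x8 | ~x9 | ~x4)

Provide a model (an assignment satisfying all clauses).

x1 = F  x2 = F  x3 = F  x4 = F  x5 = T  x6 = F  x7 = F  x8 = T  x9 = F

The clause (x8) is unit: x8 must be True.
The clause (x5) is unit: x5 must be True.
x1 occurs only negated in the remaining clauses — set x1 = False.
x3 occurs only negated in the remaining clauses — set x3 = False.
Branch on x2: take x2 = False.
  then x7 is forced to False.
  then x4 is forced to False.
  then x6 is forced to False.
x9 is now unconstrained; take x9 = False.
Check each clause:
  1. (x6 | ~x5 | ~x3) — ~x3 is true.
  2. (~x3 | x4 | ~x7) — ~x7 is true.
  3. (~x6 | ~x4 | x7) — ~x6 is true.
  4. (~x2 | x5 | ~x8) — x5 is true.
  5. (~x7 | x2) — ~x7 is true.
  6. (~x1 | ~x8 | x4) — ~x1 is true.
  7. (x8) — x8 is true.
  8. (~x8 | ~x7 | ~x3) — ~x7 is true.
  9. (~x4 | x2) — ~x4 is true.
  10. (~x6 | ~x9 | x4) — ~x6 is true.
  11. (~x6 | ~x8 | x7) — ~x6 is true.
  12. (x9 | ~x6) — ~x6 is true.
  13. (x5 | ~x2 | ~x6) — ~x6 is true.
  14. (x5) — x5 is true.
  15. (x5 | ~x2) — x5 is true.
  16. (~x3 | x4 | ~x5) — ~x3 is true.
  17. (x9 | ~x3) — ~x3 is true.
  18. (x6 | ~x4) — ~x4 is true.
  19. (x6 | ~x7 | ~x1) — ~x7 is true.
  20. (~x4 | ~x9 | ~x8) — ~x4 is true.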